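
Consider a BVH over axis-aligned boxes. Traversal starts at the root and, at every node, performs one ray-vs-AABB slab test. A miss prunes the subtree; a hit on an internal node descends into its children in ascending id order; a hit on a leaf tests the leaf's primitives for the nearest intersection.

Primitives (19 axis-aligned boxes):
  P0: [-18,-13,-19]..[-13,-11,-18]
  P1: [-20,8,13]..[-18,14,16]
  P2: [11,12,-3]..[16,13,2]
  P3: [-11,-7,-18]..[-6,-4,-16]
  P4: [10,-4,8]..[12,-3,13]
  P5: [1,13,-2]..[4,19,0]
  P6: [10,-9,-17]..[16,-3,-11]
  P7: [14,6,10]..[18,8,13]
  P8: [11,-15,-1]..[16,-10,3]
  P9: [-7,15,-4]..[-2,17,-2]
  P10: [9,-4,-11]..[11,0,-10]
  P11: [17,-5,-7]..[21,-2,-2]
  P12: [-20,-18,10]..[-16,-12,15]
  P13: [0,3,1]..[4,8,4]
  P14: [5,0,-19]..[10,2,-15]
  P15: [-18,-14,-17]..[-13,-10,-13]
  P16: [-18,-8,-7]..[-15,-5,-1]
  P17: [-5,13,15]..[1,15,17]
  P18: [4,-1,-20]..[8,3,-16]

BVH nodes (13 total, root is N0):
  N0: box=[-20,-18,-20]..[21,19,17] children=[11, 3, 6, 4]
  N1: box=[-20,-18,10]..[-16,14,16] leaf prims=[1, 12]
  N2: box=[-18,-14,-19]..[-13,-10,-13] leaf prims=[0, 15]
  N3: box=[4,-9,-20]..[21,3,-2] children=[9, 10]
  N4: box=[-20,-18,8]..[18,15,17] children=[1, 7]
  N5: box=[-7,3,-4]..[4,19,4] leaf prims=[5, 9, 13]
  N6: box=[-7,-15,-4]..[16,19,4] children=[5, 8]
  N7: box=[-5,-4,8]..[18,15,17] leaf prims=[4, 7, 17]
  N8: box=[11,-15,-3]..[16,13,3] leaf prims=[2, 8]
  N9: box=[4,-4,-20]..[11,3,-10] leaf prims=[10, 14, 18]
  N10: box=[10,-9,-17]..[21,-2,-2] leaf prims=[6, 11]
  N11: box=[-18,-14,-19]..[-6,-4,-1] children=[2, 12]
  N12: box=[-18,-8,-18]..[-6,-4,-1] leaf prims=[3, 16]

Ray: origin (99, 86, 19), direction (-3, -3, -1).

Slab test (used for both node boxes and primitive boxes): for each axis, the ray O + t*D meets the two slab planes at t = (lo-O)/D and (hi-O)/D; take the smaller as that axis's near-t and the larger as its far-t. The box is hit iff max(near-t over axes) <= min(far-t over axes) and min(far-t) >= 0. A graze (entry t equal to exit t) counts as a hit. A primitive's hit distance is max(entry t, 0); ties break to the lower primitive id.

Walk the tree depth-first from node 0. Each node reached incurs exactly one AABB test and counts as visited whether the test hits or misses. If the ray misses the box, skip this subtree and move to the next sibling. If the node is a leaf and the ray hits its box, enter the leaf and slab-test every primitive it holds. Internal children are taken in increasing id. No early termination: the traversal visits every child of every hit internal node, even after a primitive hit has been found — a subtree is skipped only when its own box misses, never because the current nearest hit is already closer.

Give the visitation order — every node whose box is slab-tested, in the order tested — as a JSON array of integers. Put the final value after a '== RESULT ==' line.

Trace the traversal:
N0 x:[26,119/3] y:[67/3,104/3] z:[2,39] -> hit [26,104/3], descend [3, 4, 6, 11]
  N3 x:[26,95/3] y:[83/3,95/3] z:[21,39] -> hit [83/3,95/3], descend [9, 10]
    N9 x:[88/3,95/3] y:[83/3,30] z:[29,39] -> hit [88/3,30] leaf, test {P10@t=88/3, P14(miss), P18(miss)}
    N10 x:[26,89/3] y:[88/3,95/3] z:[21,36] -> hit [88/3,89/3] leaf, test {P6(miss), P11(miss)}
  N4 x:[27,119/3] y:[71/3,104/3] z:[2,11] -> miss, prune
  N6 x:[83/3,106/3] y:[67/3,101/3] z:[15,23] -> miss, prune
  N11 x:[35,39] y:[30,100/3] z:[20,38] -> miss, prune

order=[0, 3, 9, 10, 4, 6, 11]  |boxes|=7  |leaves|=2  hit=P10

== RESULT ==
[0, 3, 9, 10, 4, 6, 11]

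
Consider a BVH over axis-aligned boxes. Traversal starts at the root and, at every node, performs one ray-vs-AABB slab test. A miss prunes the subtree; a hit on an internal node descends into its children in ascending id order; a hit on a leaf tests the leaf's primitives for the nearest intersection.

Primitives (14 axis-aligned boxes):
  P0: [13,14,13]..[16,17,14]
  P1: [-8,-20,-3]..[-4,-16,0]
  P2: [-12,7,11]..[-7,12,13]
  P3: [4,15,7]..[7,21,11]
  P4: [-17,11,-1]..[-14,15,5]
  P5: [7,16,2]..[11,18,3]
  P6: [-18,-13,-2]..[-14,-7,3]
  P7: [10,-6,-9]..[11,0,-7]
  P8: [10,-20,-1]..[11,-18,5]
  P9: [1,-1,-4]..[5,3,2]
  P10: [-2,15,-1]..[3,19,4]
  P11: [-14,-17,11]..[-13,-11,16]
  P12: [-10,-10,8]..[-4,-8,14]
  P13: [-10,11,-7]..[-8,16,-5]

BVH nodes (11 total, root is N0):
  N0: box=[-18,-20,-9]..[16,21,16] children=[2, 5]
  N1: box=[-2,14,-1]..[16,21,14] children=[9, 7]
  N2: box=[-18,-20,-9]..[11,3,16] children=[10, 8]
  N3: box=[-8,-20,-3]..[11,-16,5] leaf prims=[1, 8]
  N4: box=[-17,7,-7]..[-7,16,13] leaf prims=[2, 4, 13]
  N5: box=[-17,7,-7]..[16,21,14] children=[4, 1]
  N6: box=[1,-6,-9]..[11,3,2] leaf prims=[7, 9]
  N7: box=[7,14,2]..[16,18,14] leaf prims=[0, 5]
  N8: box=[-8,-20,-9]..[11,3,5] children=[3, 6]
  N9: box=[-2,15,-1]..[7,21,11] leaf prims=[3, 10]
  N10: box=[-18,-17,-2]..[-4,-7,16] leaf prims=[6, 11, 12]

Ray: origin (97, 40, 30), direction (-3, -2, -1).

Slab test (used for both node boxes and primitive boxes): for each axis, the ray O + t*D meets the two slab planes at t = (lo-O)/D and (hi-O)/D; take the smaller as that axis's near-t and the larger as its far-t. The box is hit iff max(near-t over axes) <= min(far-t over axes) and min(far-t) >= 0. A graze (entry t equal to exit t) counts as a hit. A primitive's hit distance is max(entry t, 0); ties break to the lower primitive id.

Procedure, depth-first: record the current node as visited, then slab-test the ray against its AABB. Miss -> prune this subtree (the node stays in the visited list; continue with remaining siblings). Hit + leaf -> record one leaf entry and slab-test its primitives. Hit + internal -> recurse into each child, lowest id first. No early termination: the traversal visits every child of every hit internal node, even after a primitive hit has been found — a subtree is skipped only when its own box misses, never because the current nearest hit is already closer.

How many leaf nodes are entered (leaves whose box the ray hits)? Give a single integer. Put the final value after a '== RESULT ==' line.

Trace the traversal:
N0 x:[27,115/3] y:[19/2,30] z:[14,39] -> hit [27,30], descend [2, 5]
  N2 x:[86/3,115/3] y:[37/2,30] z:[14,39] -> hit [86/3,30], descend [8, 10]
    N8 x:[86/3,35] y:[37/2,30] z:[25,39] -> hit [86/3,30], descend [3, 6]
      N3 x:[86/3,35] y:[28,30] z:[25,33] -> hit [86/3,30] leaf, test {P1(miss), P8@t=29}
      N6 x:[86/3,32] y:[37/2,23] z:[28,39] -> miss, prune
    N10 x:[101/3,115/3] y:[47/2,57/2] z:[14,32] -> miss, prune
  N5 x:[27,38] y:[19/2,33/2] z:[16,37] -> miss, prune

order=[0, 2, 8, 3, 6, 10, 5]  |boxes|=7  |leaves|=1  hit=P8

== RESULT ==
1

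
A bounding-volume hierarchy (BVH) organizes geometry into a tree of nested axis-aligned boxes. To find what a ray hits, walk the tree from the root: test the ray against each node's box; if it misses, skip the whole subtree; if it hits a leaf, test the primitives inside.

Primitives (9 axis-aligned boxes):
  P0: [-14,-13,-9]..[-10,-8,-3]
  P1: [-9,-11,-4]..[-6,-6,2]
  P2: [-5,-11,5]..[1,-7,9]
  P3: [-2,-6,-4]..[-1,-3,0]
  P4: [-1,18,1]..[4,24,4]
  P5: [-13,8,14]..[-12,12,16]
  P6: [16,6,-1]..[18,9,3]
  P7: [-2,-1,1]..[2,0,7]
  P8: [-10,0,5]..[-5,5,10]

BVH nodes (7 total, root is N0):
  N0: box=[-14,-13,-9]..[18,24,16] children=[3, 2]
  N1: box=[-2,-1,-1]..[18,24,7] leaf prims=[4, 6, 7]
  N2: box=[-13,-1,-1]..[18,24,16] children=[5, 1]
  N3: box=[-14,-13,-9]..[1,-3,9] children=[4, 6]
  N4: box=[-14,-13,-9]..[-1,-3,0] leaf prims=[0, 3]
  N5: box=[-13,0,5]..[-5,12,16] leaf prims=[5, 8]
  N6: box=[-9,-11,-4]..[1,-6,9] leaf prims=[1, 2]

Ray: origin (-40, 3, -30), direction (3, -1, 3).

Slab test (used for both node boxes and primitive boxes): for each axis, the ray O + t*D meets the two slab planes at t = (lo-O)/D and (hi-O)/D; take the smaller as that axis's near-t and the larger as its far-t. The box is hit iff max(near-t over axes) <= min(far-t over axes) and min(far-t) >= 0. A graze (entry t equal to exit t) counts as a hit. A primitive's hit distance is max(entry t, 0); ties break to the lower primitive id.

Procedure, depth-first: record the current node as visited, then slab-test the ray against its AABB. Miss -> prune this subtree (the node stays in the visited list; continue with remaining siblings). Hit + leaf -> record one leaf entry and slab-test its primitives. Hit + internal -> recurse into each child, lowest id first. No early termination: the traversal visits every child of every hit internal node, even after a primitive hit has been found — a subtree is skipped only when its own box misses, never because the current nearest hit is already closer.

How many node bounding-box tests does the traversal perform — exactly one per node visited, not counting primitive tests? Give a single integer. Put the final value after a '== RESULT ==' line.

Trace the traversal:
N0 x:[26/3,58/3] y:[-21,16] z:[7,46/3] -> hit [26/3,46/3], descend [2, 3]
  N2 x:[9,58/3] y:[-21,4] z:[29/3,46/3] -> miss, prune
  N3 x:[26/3,41/3] y:[6,16] z:[7,13] -> hit [26/3,13], descend [4, 6]
    N4 x:[26/3,13] y:[6,16] z:[7,10] -> hit [26/3,10] leaf, test {P0(miss), P3(miss)}
    N6 x:[31/3,41/3] y:[9,14] z:[26/3,13] -> hit [31/3,13] leaf, test {P1@t=31/3, P2@t=35/3}

Summary -> nodes [0, 2, 3, 4, 6]; box-tests=5; leaf-entries=2; first=P1

== RESULT ==
5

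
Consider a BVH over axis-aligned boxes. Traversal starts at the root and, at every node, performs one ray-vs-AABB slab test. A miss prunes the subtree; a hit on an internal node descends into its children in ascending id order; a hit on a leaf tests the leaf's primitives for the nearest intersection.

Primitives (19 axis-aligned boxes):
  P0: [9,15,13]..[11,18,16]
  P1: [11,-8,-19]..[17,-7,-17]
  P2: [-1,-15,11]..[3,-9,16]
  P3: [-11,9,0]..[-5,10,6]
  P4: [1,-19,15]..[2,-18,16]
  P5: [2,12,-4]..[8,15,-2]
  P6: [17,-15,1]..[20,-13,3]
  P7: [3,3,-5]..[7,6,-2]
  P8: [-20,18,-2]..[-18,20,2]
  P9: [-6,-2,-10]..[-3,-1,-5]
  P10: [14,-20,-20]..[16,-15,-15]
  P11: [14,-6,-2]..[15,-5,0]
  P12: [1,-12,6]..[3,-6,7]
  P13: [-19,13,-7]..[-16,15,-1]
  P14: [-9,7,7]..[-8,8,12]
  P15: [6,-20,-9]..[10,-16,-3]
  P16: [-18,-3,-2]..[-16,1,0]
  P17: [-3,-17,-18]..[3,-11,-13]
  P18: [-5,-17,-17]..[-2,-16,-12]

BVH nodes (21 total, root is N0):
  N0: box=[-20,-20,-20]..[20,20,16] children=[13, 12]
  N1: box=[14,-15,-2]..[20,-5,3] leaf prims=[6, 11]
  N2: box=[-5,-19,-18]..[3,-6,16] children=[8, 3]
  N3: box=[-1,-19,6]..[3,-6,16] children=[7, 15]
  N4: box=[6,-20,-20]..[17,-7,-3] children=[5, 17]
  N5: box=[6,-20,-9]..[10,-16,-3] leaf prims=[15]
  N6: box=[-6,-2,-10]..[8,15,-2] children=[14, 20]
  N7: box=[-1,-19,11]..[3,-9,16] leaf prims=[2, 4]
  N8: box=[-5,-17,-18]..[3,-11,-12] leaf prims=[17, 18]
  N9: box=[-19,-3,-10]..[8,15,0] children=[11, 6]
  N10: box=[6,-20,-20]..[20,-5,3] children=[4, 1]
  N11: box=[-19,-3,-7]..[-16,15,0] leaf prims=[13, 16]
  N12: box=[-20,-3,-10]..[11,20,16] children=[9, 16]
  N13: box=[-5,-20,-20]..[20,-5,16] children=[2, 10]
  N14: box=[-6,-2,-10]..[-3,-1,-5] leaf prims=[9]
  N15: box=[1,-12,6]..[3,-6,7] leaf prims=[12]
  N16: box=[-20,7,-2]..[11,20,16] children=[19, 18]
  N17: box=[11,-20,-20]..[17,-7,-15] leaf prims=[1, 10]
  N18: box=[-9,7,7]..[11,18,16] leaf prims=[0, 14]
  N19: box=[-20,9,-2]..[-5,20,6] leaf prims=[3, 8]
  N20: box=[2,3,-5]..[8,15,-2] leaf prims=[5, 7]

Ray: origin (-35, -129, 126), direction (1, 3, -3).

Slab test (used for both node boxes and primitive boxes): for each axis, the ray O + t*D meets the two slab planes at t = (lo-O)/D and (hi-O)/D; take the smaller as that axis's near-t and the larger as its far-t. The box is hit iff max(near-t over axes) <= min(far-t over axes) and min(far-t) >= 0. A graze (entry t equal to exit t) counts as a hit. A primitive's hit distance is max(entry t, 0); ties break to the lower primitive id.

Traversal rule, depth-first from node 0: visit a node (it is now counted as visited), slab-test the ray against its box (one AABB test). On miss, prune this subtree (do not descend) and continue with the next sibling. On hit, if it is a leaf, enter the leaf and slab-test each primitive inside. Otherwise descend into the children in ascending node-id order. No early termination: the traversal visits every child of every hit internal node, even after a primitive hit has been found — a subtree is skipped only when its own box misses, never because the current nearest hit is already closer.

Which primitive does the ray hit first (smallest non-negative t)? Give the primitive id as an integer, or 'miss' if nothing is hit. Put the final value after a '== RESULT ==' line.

Trace the traversal:
N0 x:[15,55] y:[109/3,149/3] z:[110/3,146/3] -> hit [110/3,146/3], descend [12, 13]
  N12 x:[15,46] y:[42,149/3] z:[110/3,136/3] -> hit [42,136/3], descend [9, 16]
    N9 x:[16,43] y:[42,48] z:[42,136/3] -> hit [42,43], descend [6, 11]
      N6 x:[29,43] y:[127/3,48] z:[128/3,136/3] -> hit [128/3,43], descend [14, 20]
        N14 x:[29,32] y:[127/3,128/3] z:[131/3,136/3] -> miss, prune
        N20 x:[37,43] y:[44,48] z:[128/3,131/3] -> miss, prune
      N11 x:[16,19] y:[42,48] z:[42,133/3] -> miss, prune
    N16 x:[15,46] y:[136/3,149/3] z:[110/3,128/3] -> miss, prune
  N13 x:[30,55] y:[109/3,124/3] z:[110/3,146/3] -> hit [110/3,124/3], descend [2, 10]
    N2 x:[30,38] y:[110/3,41] z:[110/3,48] -> hit [110/3,38], descend [3, 8]
      N3 x:[34,38] y:[110/3,41] z:[110/3,40] -> hit [110/3,38], descend [7, 15]
        N7 x:[34,38] y:[110/3,40] z:[110/3,115/3] -> hit [110/3,38] leaf, test {P2@t=38, P4@t=110/3}
        N15 x:[36,38] y:[39,41] z:[119/3,40] -> miss, prune
      N8 x:[30,38] y:[112/3,118/3] z:[46,48] -> miss, prune
    N10 x:[41,55] y:[109/3,124/3] z:[41,146/3] -> hit [41,124/3], descend [1, 4]
      N1 x:[49,55] y:[38,124/3] z:[41,128/3] -> miss, prune
      N4 x:[41,52] y:[109/3,122/3] z:[43,146/3] -> miss, prune

order=[0, 12, 9, 6, 14, 20, 11, 16, 13, 2, 3, 7, 15, 8, 10, 1, 4]  |boxes|=17  |leaves|=1  hit=P4

== RESULT ==
4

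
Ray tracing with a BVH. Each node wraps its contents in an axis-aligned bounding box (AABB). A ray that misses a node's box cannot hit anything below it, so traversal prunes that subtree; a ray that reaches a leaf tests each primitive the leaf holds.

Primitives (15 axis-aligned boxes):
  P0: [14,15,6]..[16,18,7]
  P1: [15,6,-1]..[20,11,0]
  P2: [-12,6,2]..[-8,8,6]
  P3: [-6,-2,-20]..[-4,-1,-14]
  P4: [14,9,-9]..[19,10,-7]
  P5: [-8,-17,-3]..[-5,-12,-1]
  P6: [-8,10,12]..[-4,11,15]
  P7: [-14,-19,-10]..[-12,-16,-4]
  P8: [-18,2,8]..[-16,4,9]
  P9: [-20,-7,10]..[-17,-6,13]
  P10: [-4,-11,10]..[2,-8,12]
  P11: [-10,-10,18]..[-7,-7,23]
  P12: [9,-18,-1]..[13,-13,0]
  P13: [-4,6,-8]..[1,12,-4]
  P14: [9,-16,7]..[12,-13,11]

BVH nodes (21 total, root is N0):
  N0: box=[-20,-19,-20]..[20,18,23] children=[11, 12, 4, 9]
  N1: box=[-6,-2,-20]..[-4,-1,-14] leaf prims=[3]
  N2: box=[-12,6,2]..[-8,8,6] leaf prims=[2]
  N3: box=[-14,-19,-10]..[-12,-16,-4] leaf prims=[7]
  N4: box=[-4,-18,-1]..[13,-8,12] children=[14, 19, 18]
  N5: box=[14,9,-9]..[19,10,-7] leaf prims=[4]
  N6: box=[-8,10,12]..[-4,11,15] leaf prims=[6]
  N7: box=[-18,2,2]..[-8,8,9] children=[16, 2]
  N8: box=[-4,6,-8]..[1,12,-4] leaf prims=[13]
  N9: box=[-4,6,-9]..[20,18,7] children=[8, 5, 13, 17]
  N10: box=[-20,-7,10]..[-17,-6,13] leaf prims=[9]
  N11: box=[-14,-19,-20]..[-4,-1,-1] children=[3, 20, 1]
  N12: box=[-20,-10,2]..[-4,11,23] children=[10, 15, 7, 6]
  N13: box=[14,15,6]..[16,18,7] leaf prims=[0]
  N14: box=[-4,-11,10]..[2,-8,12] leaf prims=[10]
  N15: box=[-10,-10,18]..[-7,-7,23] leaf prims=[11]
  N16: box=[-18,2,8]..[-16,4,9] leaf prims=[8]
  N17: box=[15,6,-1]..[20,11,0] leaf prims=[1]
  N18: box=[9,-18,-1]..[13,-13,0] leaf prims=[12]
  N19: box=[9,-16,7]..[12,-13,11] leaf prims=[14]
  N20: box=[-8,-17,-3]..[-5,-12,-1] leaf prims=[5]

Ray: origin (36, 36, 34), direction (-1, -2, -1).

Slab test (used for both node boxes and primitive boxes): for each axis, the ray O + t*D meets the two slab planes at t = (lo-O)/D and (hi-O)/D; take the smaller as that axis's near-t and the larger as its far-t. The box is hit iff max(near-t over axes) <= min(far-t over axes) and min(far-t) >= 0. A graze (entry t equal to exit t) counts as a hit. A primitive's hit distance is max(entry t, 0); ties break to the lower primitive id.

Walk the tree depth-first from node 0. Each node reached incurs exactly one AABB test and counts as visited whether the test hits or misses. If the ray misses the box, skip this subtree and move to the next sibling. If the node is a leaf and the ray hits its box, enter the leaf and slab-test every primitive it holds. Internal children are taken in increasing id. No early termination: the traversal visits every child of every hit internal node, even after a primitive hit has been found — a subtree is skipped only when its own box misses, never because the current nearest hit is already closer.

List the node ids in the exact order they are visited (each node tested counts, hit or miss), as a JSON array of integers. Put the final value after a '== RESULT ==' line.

Trace the traversal:
N0 x:[16,56] y:[9,55/2] z:[11,54] -> hit [16,55/2], descend [4, 9, 11, 12]
  N4 x:[23,40] y:[22,27] z:[22,35] -> hit [23,27], descend [14, 18, 19]
    N14 x:[34,40] y:[22,47/2] z:[22,24] -> miss, prune
    N18 x:[23,27] y:[49/2,27] z:[34,35] -> miss, prune
    N19 x:[24,27] y:[49/2,26] z:[23,27] -> hit [49/2,26] leaf, test {P14@t=49/2}
  N9 x:[16,40] y:[9,15] z:[27,43] -> miss, prune
  N11 x:[40,50] y:[37/2,55/2] z:[35,54] -> miss, prune
  N12 x:[40,56] y:[25/2,23] z:[11,32] -> miss, prune

8 AABB tests over nodes [0, 4, 14, 18, 19, 9, 11, 12]; 1 leaf entered; closest P14.

== RESULT ==
[0, 4, 14, 18, 19, 9, 11, 12]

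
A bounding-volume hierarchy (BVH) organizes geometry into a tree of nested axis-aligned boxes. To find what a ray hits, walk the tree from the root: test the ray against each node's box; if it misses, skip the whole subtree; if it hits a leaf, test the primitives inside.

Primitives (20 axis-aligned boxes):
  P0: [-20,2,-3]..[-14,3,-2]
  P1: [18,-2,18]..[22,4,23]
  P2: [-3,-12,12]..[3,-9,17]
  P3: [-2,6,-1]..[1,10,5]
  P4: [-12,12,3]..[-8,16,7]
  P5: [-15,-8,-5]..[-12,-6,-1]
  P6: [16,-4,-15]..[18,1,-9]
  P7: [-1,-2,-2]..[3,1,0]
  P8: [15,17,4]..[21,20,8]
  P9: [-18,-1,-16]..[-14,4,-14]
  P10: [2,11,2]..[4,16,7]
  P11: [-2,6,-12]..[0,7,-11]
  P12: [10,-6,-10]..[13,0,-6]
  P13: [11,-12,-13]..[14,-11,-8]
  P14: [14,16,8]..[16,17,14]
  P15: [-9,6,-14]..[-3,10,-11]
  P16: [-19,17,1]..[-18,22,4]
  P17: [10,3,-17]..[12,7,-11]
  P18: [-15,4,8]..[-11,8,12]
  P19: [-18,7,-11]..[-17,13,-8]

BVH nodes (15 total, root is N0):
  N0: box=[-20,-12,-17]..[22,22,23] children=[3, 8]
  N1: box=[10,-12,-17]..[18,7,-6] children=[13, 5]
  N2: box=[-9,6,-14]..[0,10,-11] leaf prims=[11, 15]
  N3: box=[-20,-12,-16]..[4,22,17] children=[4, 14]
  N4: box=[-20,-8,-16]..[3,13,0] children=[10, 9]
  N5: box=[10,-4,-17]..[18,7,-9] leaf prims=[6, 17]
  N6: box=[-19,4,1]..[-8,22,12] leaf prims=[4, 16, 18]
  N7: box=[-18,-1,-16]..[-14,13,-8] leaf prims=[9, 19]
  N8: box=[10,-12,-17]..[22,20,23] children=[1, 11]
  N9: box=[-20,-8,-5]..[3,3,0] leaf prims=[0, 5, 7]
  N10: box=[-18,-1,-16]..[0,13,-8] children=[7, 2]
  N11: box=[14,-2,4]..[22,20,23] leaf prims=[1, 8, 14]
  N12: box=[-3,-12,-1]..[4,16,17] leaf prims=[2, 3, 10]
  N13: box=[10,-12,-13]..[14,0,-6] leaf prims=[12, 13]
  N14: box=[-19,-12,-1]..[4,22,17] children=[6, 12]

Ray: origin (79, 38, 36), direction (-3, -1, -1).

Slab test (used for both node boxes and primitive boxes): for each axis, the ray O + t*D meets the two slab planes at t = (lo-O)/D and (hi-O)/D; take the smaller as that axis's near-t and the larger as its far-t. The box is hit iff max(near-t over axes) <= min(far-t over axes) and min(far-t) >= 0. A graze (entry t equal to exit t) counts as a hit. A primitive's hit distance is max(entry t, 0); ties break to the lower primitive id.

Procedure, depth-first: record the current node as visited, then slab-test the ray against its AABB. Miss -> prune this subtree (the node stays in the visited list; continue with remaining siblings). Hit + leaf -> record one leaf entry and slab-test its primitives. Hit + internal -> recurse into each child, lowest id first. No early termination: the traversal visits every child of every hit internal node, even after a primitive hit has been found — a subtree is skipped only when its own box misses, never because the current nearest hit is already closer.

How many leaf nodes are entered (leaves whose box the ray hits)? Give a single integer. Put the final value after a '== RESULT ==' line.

Walk:
N0 x:[19,33] y:[16,50] z:[13,53] -> hit [19,33], descend [3, 8]
  N3 x:[25,33] y:[16,50] z:[19,52] -> hit [25,33], descend [4, 14]
    N4 x:[76/3,33] y:[25,46] z:[36,52] -> miss, prune
    N14 x:[25,98/3] y:[16,50] z:[19,37] -> hit [25,98/3], descend [6, 12]
      N6 x:[29,98/3] y:[16,34] z:[24,35] -> hit [29,98/3] leaf, test {P4(miss), P16(miss), P18(miss)}
      N12 x:[25,82/3] y:[22,50] z:[19,37] -> hit [25,82/3] leaf, test {P2(miss), P3(miss), P10(miss)}
  N8 x:[19,23] y:[18,50] z:[13,53] -> hit [19,23], descend [1, 11]
    N1 x:[61/3,23] y:[31,50] z:[42,53] -> miss, prune
    N11 x:[19,65/3] y:[18,40] z:[13,32] -> hit [19,65/3] leaf, test {P1(miss), P8(miss), P14(miss)}

Visited [0, 3, 4, 14, 6, 12, 8, 1, 11]. Tests: 9 box, 3 leaf. Nearest: miss.

== RESULT ==
3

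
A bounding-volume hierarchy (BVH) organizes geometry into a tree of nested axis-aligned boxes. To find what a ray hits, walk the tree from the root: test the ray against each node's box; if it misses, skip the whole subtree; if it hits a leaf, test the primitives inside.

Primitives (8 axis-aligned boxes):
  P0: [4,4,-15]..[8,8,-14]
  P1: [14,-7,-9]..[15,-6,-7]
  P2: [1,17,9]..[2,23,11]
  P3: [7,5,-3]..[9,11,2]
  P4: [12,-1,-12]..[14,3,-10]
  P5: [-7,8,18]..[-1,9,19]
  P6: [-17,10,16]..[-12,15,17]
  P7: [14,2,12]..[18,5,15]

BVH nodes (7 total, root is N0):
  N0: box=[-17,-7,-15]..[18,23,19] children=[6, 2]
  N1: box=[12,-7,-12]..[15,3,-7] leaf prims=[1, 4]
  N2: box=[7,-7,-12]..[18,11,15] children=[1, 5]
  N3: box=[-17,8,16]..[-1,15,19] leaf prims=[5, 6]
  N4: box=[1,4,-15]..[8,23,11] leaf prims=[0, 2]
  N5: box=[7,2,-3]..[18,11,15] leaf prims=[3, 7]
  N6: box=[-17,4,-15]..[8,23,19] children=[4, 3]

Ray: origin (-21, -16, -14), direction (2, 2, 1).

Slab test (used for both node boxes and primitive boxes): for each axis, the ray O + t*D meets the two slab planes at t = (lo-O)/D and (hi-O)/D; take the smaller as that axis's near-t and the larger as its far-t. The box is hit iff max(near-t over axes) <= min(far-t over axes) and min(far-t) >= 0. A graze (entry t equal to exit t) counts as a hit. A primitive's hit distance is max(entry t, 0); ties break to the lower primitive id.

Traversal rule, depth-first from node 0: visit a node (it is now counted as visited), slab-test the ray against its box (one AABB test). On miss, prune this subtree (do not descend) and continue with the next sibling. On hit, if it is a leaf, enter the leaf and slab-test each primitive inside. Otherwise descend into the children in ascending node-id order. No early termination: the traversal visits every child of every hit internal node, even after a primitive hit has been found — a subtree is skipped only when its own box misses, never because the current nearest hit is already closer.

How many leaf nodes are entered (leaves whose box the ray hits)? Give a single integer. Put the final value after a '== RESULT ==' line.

Walk:
N0 x:[2,39/2] y:[9/2,39/2] z:[-1,33] -> hit [9/2,39/2], descend [2, 6]
  N2 x:[14,39/2] y:[9/2,27/2] z:[2,29] -> miss, prune
  N6 x:[2,29/2] y:[10,39/2] z:[-1,33] -> hit [10,29/2], descend [3, 4]
    N3 x:[2,10] y:[12,31/2] z:[30,33] -> miss, prune
    N4 x:[11,29/2] y:[10,39/2] z:[-1,25] -> hit [11,29/2] leaf, test {P0(miss), P2(miss)}

Summary -> nodes [0, 2, 6, 3, 4]; box-tests=5; leaf-entries=1; first=miss

== RESULT ==
1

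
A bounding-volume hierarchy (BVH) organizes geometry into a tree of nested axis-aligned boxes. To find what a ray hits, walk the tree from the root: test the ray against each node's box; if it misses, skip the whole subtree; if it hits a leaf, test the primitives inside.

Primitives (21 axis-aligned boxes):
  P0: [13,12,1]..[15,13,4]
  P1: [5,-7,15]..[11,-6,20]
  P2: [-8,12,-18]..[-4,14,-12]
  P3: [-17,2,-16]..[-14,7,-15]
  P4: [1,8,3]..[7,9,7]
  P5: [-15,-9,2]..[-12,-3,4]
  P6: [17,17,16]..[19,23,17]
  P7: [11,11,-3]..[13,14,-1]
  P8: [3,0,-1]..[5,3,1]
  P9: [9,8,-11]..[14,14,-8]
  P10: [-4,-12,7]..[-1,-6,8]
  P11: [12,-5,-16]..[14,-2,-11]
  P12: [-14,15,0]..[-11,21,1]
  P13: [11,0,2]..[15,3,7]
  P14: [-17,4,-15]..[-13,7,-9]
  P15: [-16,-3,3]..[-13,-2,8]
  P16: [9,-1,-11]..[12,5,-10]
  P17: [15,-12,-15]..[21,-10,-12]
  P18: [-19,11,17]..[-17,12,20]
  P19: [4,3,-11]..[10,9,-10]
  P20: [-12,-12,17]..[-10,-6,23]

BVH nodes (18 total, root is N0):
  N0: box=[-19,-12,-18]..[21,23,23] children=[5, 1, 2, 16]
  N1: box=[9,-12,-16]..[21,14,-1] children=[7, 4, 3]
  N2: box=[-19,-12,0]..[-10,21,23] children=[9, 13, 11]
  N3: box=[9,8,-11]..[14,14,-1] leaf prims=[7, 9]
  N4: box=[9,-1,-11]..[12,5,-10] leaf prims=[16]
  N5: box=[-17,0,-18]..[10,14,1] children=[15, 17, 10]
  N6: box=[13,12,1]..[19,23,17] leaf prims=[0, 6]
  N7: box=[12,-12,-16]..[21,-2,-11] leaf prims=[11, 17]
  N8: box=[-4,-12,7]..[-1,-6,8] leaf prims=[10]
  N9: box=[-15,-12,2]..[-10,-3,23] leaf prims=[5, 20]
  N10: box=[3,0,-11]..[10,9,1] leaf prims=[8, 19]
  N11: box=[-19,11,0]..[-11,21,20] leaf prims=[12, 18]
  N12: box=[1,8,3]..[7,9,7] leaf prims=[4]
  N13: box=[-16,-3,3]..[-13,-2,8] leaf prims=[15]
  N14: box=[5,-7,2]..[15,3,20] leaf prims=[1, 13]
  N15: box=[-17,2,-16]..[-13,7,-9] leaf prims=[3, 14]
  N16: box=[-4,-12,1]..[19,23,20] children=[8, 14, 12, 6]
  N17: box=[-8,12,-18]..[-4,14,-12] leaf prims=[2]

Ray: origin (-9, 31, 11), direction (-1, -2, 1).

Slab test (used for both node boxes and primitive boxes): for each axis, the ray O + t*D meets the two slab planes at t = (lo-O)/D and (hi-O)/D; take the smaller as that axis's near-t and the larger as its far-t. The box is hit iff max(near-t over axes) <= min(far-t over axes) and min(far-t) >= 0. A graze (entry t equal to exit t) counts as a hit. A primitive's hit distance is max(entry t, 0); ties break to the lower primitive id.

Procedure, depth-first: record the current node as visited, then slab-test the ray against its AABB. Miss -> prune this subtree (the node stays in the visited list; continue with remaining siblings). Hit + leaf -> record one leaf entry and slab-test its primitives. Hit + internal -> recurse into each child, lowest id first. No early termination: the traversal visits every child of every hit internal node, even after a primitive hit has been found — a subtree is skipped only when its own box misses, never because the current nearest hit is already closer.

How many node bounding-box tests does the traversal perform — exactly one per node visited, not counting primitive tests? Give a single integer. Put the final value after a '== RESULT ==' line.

Walk:
N0 x:[-30,10] y:[4,43/2] z:[-29,12] -> hit [4,10], descend [1, 2, 5, 16]
  N1 x:[-30,-18] y:[17/2,43/2] z:[-27,-12] -> miss, prune
  N2 x:[1,10] y:[5,43/2] z:[-11,12] -> hit [5,10], descend [9, 11, 13]
    N9 x:[1,6] y:[17,43/2] z:[-9,12] -> miss, prune
    N11 x:[2,10] y:[5,10] z:[-11,9] -> hit [5,9] leaf, test {P12(miss), P18(miss)}
    N13 x:[4,7] y:[33/2,17] z:[-8,-3] -> miss, prune
  N5 x:[-19,8] y:[17/2,31/2] z:[-29,-10] -> miss, prune
  N16 x:[-28,-5] y:[4,43/2] z:[-10,9] -> miss, prune

8 AABB tests over nodes [0, 1, 2, 9, 11, 13, 5, 16]; 1 leaf entered; closest miss.

== RESULT ==
8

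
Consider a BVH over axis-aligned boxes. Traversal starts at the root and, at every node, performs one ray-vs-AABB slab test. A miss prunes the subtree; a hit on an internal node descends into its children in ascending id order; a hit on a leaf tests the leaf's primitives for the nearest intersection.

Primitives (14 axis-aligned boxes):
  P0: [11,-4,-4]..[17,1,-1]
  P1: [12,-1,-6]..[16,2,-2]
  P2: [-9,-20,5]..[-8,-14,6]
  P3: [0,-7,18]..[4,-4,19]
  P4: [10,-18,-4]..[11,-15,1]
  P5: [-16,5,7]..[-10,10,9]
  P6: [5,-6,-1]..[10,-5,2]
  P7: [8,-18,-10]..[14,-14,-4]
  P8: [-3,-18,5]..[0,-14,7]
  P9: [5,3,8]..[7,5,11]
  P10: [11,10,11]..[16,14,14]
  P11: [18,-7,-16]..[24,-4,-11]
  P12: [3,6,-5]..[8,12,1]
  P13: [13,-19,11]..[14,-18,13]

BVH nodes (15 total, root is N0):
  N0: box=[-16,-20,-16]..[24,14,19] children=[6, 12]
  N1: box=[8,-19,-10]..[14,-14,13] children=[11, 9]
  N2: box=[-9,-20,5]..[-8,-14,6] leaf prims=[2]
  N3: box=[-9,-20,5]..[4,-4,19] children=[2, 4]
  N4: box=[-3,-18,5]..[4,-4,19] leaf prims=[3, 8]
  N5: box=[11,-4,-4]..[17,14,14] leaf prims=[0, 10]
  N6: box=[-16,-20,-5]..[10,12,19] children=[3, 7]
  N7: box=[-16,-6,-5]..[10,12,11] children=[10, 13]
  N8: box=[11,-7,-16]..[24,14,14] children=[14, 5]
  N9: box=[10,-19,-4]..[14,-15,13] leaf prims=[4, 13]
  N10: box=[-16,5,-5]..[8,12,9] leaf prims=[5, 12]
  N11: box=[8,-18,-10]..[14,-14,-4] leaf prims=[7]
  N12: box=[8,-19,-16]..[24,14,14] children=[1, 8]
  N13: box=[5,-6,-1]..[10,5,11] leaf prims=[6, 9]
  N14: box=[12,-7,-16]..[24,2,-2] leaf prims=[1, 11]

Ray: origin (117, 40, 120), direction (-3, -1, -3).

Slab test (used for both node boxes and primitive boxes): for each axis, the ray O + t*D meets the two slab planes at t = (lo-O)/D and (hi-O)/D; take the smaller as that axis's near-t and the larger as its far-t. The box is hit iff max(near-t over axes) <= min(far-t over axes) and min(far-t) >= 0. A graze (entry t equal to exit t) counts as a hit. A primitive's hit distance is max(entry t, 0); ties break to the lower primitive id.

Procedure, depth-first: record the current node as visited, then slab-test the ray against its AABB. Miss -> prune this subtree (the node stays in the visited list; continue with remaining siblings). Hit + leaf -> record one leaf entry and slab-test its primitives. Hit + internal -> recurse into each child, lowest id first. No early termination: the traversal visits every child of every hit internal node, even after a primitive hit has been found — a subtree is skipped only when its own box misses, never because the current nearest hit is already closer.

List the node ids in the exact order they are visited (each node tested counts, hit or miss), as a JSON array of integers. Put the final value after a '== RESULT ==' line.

Walk:
N0 x:[31,133/3] y:[26,60] z:[101/3,136/3] -> hit [101/3,133/3], descend [6, 12]
  N6 x:[107/3,133/3] y:[28,60] z:[101/3,125/3] -> hit [107/3,125/3], descend [3, 7]
    N3 x:[113/3,42] y:[44,60] z:[101/3,115/3] -> miss, prune
    N7 x:[107/3,133/3] y:[28,46] z:[109/3,125/3] -> hit [109/3,125/3], descend [10, 13]
      N10 x:[109/3,133/3] y:[28,35] z:[37,125/3] -> miss, prune
      N13 x:[107/3,112/3] y:[35,46] z:[109/3,121/3] -> hit [109/3,112/3] leaf, test {P6(miss), P9@t=110/3}
  N12 x:[31,109/3] y:[26,59] z:[106/3,136/3] -> hit [106/3,109/3], descend [1, 8]
    N1 x:[103/3,109/3] y:[54,59] z:[107/3,130/3] -> miss, prune
    N8 x:[31,106/3] y:[26,47] z:[106/3,136/3] -> hit [106/3,106/3], descend [5, 14]
      N5 x:[100/3,106/3] y:[26,44] z:[106/3,124/3] -> hit [106/3,106/3] leaf, test {P0(miss), P10(miss)}
      N14 x:[31,35] y:[38,47] z:[122/3,136/3] -> miss, prune

Summary -> nodes [0, 6, 3, 7, 10, 13, 12, 1, 8, 5, 14]; box-tests=11; leaf-entries=2; first=P9

== RESULT ==
[0, 6, 3, 7, 10, 13, 12, 1, 8, 5, 14]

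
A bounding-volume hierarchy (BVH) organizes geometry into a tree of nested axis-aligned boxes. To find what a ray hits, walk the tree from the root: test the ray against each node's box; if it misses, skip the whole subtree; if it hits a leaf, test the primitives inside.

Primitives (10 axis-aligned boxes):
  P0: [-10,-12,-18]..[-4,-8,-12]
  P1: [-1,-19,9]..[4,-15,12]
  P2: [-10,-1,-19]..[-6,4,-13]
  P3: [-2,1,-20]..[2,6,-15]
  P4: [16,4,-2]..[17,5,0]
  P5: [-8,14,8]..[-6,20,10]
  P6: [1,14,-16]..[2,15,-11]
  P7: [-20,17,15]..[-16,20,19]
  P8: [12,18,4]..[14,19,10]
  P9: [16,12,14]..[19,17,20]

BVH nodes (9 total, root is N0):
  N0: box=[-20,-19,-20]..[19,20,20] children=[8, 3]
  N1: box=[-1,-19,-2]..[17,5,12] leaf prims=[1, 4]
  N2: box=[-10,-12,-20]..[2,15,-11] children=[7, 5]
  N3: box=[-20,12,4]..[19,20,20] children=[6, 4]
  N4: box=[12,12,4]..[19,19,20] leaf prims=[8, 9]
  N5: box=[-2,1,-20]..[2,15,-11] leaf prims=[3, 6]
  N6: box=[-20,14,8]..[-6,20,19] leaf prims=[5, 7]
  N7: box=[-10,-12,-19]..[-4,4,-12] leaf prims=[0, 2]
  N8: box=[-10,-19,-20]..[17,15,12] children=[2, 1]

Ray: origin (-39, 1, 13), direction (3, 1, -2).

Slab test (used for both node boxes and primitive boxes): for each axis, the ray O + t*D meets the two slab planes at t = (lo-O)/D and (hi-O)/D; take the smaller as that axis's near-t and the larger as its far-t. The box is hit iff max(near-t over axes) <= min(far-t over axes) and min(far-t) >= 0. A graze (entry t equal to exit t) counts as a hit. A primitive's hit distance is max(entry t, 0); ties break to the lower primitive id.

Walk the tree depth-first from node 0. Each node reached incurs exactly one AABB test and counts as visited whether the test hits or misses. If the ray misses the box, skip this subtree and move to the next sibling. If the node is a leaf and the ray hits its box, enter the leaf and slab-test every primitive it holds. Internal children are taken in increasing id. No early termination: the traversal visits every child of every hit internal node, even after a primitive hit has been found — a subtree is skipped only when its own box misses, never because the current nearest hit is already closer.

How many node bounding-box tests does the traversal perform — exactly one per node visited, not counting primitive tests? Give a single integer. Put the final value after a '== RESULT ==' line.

Traverse from the root:
N0 x:[19/3,58/3] y:[-20,19] z:[-7/2,33/2] -> hit [19/3,33/2], descend [3, 8]
  N3 x:[19/3,58/3] y:[11,19] z:[-7/2,9/2] -> miss, prune
  N8 x:[29/3,56/3] y:[-20,14] z:[1/2,33/2] -> hit [29/3,14], descend [1, 2]
    N1 x:[38/3,56/3] y:[-20,4] z:[1/2,15/2] -> miss, prune
    N2 x:[29/3,41/3] y:[-13,14] z:[12,33/2] -> hit [12,41/3], descend [5, 7]
      N5 x:[37/3,41/3] y:[0,14] z:[12,33/2] -> hit [37/3,41/3] leaf, test {P3(miss), P6@t=40/3}
      N7 x:[29/3,35/3] y:[-13,3] z:[25/2,16] -> miss, prune

Summary -> nodes [0, 3, 8, 1, 2, 5, 7]; box-tests=7; leaf-entries=1; first=P6

== RESULT ==
7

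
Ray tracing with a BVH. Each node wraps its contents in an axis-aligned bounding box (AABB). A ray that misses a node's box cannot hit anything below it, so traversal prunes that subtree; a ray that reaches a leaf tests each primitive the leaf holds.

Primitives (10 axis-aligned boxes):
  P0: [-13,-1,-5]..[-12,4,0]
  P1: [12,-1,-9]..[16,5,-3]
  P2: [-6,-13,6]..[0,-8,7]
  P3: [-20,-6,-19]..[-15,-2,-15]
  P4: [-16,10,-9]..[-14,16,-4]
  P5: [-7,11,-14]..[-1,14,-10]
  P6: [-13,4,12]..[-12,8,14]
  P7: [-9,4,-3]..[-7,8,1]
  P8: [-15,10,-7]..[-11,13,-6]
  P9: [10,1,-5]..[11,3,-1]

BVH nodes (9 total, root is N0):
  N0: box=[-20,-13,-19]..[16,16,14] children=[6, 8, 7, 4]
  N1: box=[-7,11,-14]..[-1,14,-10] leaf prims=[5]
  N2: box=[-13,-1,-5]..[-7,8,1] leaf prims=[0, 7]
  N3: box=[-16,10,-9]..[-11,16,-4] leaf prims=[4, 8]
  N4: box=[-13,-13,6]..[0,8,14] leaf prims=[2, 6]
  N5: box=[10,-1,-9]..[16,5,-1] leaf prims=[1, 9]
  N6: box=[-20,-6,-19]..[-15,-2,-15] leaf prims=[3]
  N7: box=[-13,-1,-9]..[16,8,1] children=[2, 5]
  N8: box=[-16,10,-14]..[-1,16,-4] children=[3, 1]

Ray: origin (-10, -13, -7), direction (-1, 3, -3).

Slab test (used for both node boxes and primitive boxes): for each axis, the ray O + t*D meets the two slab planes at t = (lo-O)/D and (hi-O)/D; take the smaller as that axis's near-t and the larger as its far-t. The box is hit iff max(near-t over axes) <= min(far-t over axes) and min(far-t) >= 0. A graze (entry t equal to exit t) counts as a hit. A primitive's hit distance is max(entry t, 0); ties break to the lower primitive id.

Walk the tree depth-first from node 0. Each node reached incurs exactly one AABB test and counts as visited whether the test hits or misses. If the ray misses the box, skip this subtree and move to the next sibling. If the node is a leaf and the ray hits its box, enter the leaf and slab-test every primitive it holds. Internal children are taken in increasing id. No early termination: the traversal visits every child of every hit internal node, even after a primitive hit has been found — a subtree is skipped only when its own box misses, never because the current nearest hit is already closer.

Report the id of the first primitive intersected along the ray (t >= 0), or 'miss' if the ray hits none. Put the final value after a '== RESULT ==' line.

Trace the traversal:
N0 x:[-26,10] y:[0,29/3] z:[-7,4] -> hit [0,4], descend [4, 6, 7, 8]
  N4 x:[-10,3] y:[0,7] z:[-7,-13/3] -> miss, prune
  N6 x:[5,10] y:[7/3,11/3] z:[8/3,4] -> miss, prune
  N7 x:[-26,3] y:[4,7] z:[-8/3,2/3] -> miss, prune
  N8 x:[-9,6] y:[23/3,29/3] z:[-1,7/3] -> miss, prune

Visited [0, 4, 6, 7, 8]. Tests: 5 box, 0 leaf. Nearest: miss.

== RESULT ==
miss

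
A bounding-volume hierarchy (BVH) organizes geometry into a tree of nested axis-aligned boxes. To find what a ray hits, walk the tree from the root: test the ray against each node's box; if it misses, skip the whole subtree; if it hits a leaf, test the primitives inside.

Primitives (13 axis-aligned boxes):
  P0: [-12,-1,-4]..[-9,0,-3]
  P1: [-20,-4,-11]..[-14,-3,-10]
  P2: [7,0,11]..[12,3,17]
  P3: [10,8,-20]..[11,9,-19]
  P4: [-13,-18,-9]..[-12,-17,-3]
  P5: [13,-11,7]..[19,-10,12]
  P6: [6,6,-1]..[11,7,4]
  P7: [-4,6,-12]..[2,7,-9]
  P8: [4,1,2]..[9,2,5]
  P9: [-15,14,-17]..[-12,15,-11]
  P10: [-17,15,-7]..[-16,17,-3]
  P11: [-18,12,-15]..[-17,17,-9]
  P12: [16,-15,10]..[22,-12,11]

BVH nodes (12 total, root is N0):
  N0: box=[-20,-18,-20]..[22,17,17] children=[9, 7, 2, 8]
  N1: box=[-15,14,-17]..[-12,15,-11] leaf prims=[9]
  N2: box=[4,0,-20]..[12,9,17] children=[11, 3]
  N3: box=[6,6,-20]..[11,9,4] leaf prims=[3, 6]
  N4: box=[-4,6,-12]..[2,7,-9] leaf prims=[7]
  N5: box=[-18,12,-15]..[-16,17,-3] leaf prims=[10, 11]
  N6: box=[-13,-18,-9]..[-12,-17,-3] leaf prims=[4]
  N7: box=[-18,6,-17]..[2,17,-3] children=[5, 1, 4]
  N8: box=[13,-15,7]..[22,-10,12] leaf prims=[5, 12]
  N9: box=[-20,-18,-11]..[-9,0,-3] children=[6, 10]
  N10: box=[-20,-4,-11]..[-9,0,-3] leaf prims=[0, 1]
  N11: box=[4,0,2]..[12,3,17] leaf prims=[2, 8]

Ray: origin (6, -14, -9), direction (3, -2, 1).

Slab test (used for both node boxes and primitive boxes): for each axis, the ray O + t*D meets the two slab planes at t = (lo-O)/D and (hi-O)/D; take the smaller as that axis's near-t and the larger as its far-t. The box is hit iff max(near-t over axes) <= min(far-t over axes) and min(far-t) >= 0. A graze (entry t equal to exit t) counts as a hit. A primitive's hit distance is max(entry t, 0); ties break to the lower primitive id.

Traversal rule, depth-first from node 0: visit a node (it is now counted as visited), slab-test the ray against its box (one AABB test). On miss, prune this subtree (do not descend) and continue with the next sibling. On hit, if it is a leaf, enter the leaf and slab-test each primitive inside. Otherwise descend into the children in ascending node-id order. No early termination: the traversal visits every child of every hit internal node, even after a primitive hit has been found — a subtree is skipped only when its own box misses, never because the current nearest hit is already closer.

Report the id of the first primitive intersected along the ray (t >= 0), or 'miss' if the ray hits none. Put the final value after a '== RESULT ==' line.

Traverse from the root:
N0 x:[-26/3,16/3] y:[-31/2,2] z:[-11,26] -> hit [-26/3,2], descend [2, 7, 8, 9]
  N2 x:[-2/3,2] y:[-23/2,-7] z:[-11,26] -> miss, prune
  N7 x:[-8,-4/3] y:[-31/2,-10] z:[-8,6] -> miss, prune
  N8 x:[7/3,16/3] y:[-2,1/2] z:[16,21] -> miss, prune
  N9 x:[-26/3,-5] y:[-7,2] z:[-2,6] -> miss, prune

5 AABB tests over nodes [0, 2, 7, 8, 9]; 0 leaves entered; closest miss.

== RESULT ==
miss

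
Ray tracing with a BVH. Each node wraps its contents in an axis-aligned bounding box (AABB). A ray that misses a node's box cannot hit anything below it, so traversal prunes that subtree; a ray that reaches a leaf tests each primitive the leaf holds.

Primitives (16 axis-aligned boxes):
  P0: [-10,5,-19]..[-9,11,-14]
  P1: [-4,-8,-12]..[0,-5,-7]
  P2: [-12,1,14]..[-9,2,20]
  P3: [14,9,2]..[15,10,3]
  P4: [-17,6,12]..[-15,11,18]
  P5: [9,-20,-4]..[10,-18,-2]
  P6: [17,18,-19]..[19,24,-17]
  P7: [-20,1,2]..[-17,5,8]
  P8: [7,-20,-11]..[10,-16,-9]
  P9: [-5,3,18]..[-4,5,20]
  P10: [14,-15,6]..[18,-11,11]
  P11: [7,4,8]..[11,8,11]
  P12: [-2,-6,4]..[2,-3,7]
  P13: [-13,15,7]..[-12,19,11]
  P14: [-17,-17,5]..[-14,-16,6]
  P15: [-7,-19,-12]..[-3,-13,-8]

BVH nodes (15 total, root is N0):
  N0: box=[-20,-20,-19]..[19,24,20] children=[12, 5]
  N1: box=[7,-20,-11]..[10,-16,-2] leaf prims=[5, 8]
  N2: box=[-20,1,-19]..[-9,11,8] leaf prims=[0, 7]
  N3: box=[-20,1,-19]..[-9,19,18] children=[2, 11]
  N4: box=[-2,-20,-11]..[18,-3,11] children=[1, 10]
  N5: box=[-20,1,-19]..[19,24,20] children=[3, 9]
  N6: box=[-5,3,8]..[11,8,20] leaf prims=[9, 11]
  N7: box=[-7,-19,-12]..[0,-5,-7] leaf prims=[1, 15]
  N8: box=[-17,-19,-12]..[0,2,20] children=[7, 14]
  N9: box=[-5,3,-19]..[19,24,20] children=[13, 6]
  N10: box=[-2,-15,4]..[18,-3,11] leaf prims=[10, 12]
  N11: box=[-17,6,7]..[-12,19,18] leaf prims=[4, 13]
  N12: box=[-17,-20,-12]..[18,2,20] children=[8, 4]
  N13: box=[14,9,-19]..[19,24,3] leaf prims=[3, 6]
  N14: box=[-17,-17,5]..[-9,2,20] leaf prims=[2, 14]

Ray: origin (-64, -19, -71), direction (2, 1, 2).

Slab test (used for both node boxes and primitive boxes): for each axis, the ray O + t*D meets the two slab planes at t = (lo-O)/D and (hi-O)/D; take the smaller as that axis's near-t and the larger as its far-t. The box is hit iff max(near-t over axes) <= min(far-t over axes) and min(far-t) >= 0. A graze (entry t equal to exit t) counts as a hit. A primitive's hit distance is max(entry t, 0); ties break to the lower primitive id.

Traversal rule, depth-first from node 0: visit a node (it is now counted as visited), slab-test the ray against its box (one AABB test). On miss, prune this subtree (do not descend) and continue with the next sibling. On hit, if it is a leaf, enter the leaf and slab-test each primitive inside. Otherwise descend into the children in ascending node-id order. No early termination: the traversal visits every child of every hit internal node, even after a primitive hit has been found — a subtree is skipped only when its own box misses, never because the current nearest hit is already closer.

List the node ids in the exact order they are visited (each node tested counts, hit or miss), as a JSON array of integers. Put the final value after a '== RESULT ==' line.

Traverse from the root:
N0 x:[22,83/2] y:[-1,43] z:[26,91/2] -> hit [26,83/2], descend [5, 12]
  N5 x:[22,83/2] y:[20,43] z:[26,91/2] -> hit [26,83/2], descend [3, 9]
    N3 x:[22,55/2] y:[20,38] z:[26,89/2] -> hit [26,55/2], descend [2, 11]
      N2 x:[22,55/2] y:[20,30] z:[26,79/2] -> hit [26,55/2] leaf, test {P0@t=27, P7(miss)}
      N11 x:[47/2,26] y:[25,38] z:[39,89/2] -> miss, prune
    N9 x:[59/2,83/2] y:[22,43] z:[26,91/2] -> hit [59/2,83/2], descend [6, 13]
      N6 x:[59/2,75/2] y:[22,27] z:[79/2,91/2] -> miss, prune
      N13 x:[39,83/2] y:[28,43] z:[26,37] -> miss, prune
  N12 x:[47/2,41] y:[-1,21] z:[59/2,91/2] -> miss, prune

9 AABB tests over nodes [0, 5, 3, 2, 11, 9, 6, 13, 12]; 1 leaf entered; closest P0.

== RESULT ==
[0, 5, 3, 2, 11, 9, 6, 13, 12]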